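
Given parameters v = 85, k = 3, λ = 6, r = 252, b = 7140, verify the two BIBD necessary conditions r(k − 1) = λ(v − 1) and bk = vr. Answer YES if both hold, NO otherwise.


Condition (i): r(k − 1) = 252·2 = 504; λ(v − 1) = 6·84 = 504. Match? YES.
Condition (ii): bk = 7140·3 = 21420; vr = 85·252 = 21420. Match? YES.
Both conditions hold? YES.

YES


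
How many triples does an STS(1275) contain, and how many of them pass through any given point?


An STS(v) is a 2-(v, 3, 1) BIBD: block size k = 3, λ = 1.
Replication: r(k − 1) = λ(v − 1) ⇒ r·2 = 1275 − 1 = 1274 ⇒ r = 637.
Block count: b = v(v − 1)/6 = 1275·1274/6 = 1624350/6 = 270725.
(Check via bk = vr: 270725·3 = 812175 = 1275·637 = 812175 ✓.)

r = 637, b = 270725.


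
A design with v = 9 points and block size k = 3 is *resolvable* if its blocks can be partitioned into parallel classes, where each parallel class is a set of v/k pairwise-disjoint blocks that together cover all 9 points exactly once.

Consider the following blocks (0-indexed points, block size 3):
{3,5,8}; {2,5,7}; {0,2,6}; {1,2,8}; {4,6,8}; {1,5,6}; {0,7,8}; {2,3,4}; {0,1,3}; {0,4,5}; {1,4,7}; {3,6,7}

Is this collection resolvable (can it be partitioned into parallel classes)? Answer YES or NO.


v = 9, block size k = 3, number of blocks = 12.
For resolvability, blocks must partition into parallel classes of size v/k = 3.
Total blocks must therefore be a multiple of 3: 12 = 3·4 + 0 ⇒ divisible ✓.
Greedy packing gives 4 candidate class(es). Each should be a full parallel class (size 3, covers all 9 points).
  Class 1 (3 blocks): {3,5,8}; {0,2,6}; {1,4,7}. Points covered: [0, 1, 2, 3, 4, 5, 6, 7, 8].
  Class 2 (3 blocks): {2,5,7}; {4,6,8}; {0,1,3}. Points covered: [0, 1, 2, 3, 4, 5, 6, 7, 8].
  Class 3 (3 blocks): {1,2,8}; {0,4,5}; {3,6,7}. Points covered: [0, 1, 2, 3, 4, 5, 6, 7, 8].
  Class 4 (3 blocks): {1,5,6}; {0,7,8}; {2,3,4}. Points covered: [0, 1, 2, 3, 4, 5, 6, 7, 8].
All classes full (size 3)? YES. All classes cover every point? YES.
Resolvable? YES.

YES


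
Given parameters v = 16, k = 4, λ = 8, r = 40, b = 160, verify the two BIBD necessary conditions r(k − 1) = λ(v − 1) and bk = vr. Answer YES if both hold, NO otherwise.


Condition (i): r(k − 1) = 40·3 = 120; λ(v − 1) = 8·15 = 120. Match? YES.
Condition (ii): bk = 160·4 = 640; vr = 16·40 = 640. Match? YES.
Both conditions hold? YES.

YES


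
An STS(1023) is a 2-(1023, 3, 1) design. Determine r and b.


An STS(v) is a 2-(v, 3, 1) BIBD: block size k = 3, λ = 1.
Replication: r(k − 1) = λ(v − 1) ⇒ r·2 = 1023 − 1 = 1022 ⇒ r = 511.
Block count: b = v(v − 1)/6 = 1023·1022/6 = 1045506/6 = 174251.
(Check via bk = vr: 174251·3 = 522753 = 1023·511 = 522753 ✓.)

r = 511, b = 174251.


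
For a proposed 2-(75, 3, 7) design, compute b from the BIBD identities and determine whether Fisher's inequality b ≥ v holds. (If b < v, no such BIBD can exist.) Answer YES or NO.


r = λ(v − 1)/(k − 1) = 7·74/2 = 259.
b = vr/k = 75·259/3 = 6475.
Fisher's inequality: b ≥ v ⇔ 6475 ≥ 75? YES.

YES


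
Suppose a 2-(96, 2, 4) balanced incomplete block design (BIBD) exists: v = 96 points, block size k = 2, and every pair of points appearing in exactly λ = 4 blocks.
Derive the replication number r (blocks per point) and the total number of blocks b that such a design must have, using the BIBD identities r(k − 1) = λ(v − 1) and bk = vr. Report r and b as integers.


Any 2-(v, k, λ) BIBD satisfies two necessary conditions:
  (i)  Each point sits in r blocks, and counting incidences through any fixed point gives r(k − 1) = λ(v − 1), so r = λ(v − 1)/(k − 1).
  (ii) Total incidences bk = vr, so b = vr/k.
Step 1: r = λ(v − 1)/(k − 1) = 4·(96 − 1)/(2 − 1) = 4·95/1 = 380/1 = 380.
Step 2: b = vr/k = 96·380/2 = 36480/2 = 18240.
Check integrality: r = 380 ∈ Z ✓, b = 18240 ∈ Z ✓.
(These identities are necessary conditions: they determine r and b for any design with these parameters, but do not by themselves prove that one exists.)

r = 380, b = 18240.


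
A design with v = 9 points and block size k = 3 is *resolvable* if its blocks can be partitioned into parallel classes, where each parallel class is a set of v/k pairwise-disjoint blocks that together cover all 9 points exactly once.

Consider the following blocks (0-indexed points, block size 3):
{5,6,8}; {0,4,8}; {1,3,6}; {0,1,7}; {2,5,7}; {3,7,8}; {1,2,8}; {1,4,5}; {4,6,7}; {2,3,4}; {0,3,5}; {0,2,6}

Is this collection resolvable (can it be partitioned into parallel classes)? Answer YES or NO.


v = 9, block size k = 3, number of blocks = 12.
For resolvability, blocks must partition into parallel classes of size v/k = 3.
Total blocks must therefore be a multiple of 3: 12 = 3·4 + 0 ⇒ divisible ✓.
Greedy packing gives 4 candidate class(es). Each should be a full parallel class (size 3, covers all 9 points).
  Class 1 (3 blocks): {5,6,8}; {0,1,7}; {2,3,4}. Points covered: [0, 1, 2, 3, 4, 5, 6, 7, 8].
  Class 2 (3 blocks): {0,4,8}; {1,3,6}; {2,5,7}. Points covered: [0, 1, 2, 3, 4, 5, 6, 7, 8].
  Class 3 (3 blocks): {3,7,8}; {1,4,5}; {0,2,6}. Points covered: [0, 1, 2, 3, 4, 5, 6, 7, 8].
  Class 4 (3 blocks): {1,2,8}; {4,6,7}; {0,3,5}. Points covered: [0, 1, 2, 3, 4, 5, 6, 7, 8].
All classes full (size 3)? YES. All classes cover every point? YES.
Resolvable? YES.

YES


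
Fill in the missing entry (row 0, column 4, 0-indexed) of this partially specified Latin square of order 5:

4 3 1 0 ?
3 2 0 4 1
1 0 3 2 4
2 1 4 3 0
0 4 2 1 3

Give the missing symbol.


Row 0 contains symbols [0, 1, 3, 4] — missing [2].
Column 4 contains symbols [0, 1, 3, 4] — missing [2].
The missing symbol must appear in both missing sets; intersection = [2].
Therefore the hidden value is 2.

Missing value = 2.


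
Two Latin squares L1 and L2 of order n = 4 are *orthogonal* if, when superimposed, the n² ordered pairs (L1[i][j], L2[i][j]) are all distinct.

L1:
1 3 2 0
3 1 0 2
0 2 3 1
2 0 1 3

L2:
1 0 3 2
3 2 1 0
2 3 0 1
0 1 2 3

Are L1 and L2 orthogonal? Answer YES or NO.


Form the n² = 16 superimposed pairs (L1[i][j], L2[i][j]), row by row (rows and columns indexed from 0):
row 0: (1,1) (3,0) (2,3) (0,2)
row 1: (3,3) (1,2) (0,1) (2,0)
row 2: (0,2) (2,3) (3,0) (1,1)
row 3: (2,0) (0,1) (1,2) (3,3)
Orthogonality requires all 16 pairs distinct.
But the pair (0,2) repeats: cell (0,3) has L1 = 0, L2 = 2, and cell (2,0) has L1 = 0, L2 = 2.
A repeated pair means some other pair never occurs (only 8 distinct pairs out of 16), so the squares are not orthogonal.
Conclusion: NO.

NO


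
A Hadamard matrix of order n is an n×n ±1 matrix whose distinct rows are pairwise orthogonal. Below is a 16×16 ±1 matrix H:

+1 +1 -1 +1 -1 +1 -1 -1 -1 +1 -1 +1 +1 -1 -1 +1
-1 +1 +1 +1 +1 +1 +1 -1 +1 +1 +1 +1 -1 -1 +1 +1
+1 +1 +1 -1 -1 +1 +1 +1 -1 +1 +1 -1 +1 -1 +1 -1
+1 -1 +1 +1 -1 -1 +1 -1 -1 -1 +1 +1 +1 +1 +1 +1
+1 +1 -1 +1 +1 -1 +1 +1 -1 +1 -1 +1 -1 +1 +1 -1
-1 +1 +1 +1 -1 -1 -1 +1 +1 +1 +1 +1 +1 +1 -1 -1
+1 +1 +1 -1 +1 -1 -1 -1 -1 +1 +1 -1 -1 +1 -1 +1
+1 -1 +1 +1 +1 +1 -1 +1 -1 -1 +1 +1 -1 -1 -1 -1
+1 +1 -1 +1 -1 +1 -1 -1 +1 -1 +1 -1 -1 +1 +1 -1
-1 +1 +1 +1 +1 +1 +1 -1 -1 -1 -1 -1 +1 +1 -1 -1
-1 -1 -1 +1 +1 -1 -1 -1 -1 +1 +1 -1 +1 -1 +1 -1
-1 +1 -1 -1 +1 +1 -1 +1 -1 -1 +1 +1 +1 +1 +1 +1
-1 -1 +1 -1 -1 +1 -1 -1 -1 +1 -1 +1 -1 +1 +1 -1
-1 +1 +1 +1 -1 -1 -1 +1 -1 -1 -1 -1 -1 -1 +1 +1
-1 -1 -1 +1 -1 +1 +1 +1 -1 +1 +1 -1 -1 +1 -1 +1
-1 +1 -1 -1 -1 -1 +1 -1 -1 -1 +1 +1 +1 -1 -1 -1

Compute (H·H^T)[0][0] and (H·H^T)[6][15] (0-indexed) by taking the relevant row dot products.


Row 0 of H: [1, 1, -1, 1, -1, 1, -1, -1, -1, 1, -1, 1, 1, -1, -1, 1].
Row 6 of H: [1, 1, 1, -1, 1, -1, -1, -1, -1, 1, 1, -1, -1, 1, -1, 1].
Row 15 of H: [-1, 1, -1, -1, -1, -1, 1, -1, -1, -1, 1, 1, 1, -1, -1, -1].
(H·H^T)[0][0] = Σ_j H[0][j]·H[0][j] = (1)² + (1)² + (-1)² + (1)² + (-1)² + (1)² + (-1)² + (-1)² + (-1)² + (1)² + (-1)² + (1)² + (1)² + (-1)² + (-1)² + (1)² = 1 + 1 + 1 + 1 + 1 + 1 + 1 + 1 + 1 + 1 + 1 + 1 + 1 + 1 + 1 + 1 = 16.
(H·H^T)[6][15] = Σ_j H[6][j]·H[15][j] = (1)·(-1) + (1)·(1) + (1)·(-1) + (-1)·(-1) + (1)·(-1) + (-1)·(-1) + (-1)·(1) + (-1)·(-1) + (-1)·(-1) + (1)·(-1) + (1)·(1) + (-1)·(1) + (-1)·(1) + (1)·(-1) + (-1)·(-1) + (1)·(-1) = -1 + 1 + -1 + 1 + -1 + 1 + -1 + 1 + 1 + -1 + 1 + -1 + -1 + -1 + 1 + -1 = -2.
Rows 6 and 15 are not orthogonal (dot product = -2 ≠ 0), so H is not a Hadamard matrix.

(0,0) entry = 16; (6,15) entry = -2.


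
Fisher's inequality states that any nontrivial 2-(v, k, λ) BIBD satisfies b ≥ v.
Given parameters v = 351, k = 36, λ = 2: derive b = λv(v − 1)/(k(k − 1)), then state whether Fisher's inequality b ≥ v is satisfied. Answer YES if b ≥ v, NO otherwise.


r = λ(v − 1)/(k − 1) = 2·350/35 = 20.
b = vr/k = 351·20/36 = 195.
Fisher's inequality: b ≥ v ⇔ 195 ≥ 351? NO.

NO


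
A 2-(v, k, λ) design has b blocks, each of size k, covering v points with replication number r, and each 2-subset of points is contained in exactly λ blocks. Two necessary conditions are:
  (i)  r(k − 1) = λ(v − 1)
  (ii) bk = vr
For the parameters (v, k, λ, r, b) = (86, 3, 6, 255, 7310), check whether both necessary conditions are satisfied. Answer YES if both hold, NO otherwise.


Condition (i): r(k − 1) = 255·2 = 510; λ(v − 1) = 6·85 = 510. Match? YES.
Condition (ii): bk = 7310·3 = 21930; vr = 86·255 = 21930. Match? YES.
Both conditions hold? YES.

YES


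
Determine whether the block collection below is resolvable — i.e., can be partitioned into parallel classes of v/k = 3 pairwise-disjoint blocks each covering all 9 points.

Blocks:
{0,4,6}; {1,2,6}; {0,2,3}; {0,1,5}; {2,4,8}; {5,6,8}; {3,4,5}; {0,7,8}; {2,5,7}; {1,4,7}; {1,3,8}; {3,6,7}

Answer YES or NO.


v = 9, block size k = 3, number of blocks = 12.
For resolvability, blocks must partition into parallel classes of size v/k = 3.
Total blocks must therefore be a multiple of 3: 12 = 3·4 + 0 ⇒ divisible ✓.
Greedy packing gives 4 candidate class(es). Each should be a full parallel class (size 3, covers all 9 points).
  Class 1 (3 blocks): {0,4,6}; {2,5,7}; {1,3,8}. Points covered: [0, 1, 2, 3, 4, 5, 6, 7, 8].
  Class 2 (3 blocks): {1,2,6}; {3,4,5}; {0,7,8}. Points covered: [0, 1, 2, 3, 4, 5, 6, 7, 8].
  Class 3 (3 blocks): {0,2,3}; {5,6,8}; {1,4,7}. Points covered: [0, 1, 2, 3, 4, 5, 6, 7, 8].
  Class 4 (3 blocks): {0,1,5}; {2,4,8}; {3,6,7}. Points covered: [0, 1, 2, 3, 4, 5, 6, 7, 8].
All classes full (size 3)? YES. All classes cover every point? YES.
Resolvable? YES.

YES


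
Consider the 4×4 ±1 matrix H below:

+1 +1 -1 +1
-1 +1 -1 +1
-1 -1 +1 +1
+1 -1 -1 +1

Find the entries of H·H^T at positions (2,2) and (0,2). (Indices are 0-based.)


Row 0 of H: [1, 1, -1, 1].
Row 2 of H: [-1, -1, 1, 1].
(H·H^T)[2][2] = Σ_j H[2][j]·H[2][j] = (-1)² + (-1)² + (1)² + (1)² = 1 + 1 + 1 + 1 = 4.
(H·H^T)[0][2] = Σ_j H[0][j]·H[2][j] = (1)·(-1) + (1)·(-1) + (-1)·(1) + (1)·(1) = -1 + -1 + -1 + 1 = -2.
Rows 0 and 2 are not orthogonal (dot product = -2 ≠ 0), so H is not a Hadamard matrix.

(2,2) entry = 4; (0,2) entry = -2.


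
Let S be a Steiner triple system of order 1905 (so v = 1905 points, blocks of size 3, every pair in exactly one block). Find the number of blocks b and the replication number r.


An STS(v) is a 2-(v, 3, 1) BIBD: block size k = 3, λ = 1.
Replication: r(k − 1) = λ(v − 1) ⇒ r·2 = 1905 − 1 = 1904 ⇒ r = 952.
Block count: bk = vr ⇒ b·3 = 1905·952 = 1813560 ⇒ b = 604520.

r = 952, b = 604520.


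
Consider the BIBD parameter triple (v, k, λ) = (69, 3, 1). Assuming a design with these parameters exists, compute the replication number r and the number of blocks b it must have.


Any 2-(v, k, λ) BIBD satisfies two necessary conditions:
  (i)  Each point sits in r blocks, and counting incidences through any fixed point gives r(k − 1) = λ(v − 1), so r = λ(v − 1)/(k − 1).
  (ii) Total incidences bk = vr, so b = vr/k.
Step 1: r = λ(v − 1)/(k − 1) = 1·(69 − 1)/(3 − 1) = 1·68/2 = 68/2 = 34.
Step 2: b = vr/k = 69·34/3 = 2346/3 = 782.
Check integrality: r = 34 ∈ Z ✓, b = 782 ∈ Z ✓.
(These identities are necessary conditions: they determine r and b for any design with these parameters, but do not by themselves prove that one exists.)

r = 34, b = 782.


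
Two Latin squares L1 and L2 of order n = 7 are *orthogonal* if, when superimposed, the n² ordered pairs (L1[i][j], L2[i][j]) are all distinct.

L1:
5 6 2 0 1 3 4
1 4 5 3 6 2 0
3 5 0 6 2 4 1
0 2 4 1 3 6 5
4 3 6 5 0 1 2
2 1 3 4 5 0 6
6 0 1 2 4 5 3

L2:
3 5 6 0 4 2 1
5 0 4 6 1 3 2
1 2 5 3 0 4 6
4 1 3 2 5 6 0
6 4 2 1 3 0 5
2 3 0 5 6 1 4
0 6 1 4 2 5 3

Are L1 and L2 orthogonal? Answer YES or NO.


Form the n² = 49 superimposed pairs (L1[i][j], L2[i][j]), row by row (rows and columns indexed from 0):
row 0: (5,3) (6,5) (2,6) (0,0) (1,4) (3,2) (4,1)
row 1: (1,5) (4,0) (5,4) (3,6) (6,1) (2,3) (0,2)
row 2: (3,1) (5,2) (0,5) (6,3) (2,0) (4,4) (1,6)
row 3: (0,4) (2,1) (4,3) (1,2) (3,5) (6,6) (5,0)
row 4: (4,6) (3,4) (6,2) (5,1) (0,3) (1,0) (2,5)
row 5: (2,2) (1,3) (3,0) (4,5) (5,6) (0,1) (6,4)
row 6: (6,0) (0,6) (1,1) (2,4) (4,2) (5,5) (3,3)
Orthogonality requires all 49 pairs distinct.
Check by first coordinate: for each symbol s of L1, list the L2 entries in the n cells where L1 = s; they must all differ.
  L1 = 0: L2 entries (in reading order) 0, 2, 5, 4, 3, 1, 6 — all 7 distinct ✓
  L1 = 1: L2 entries (in reading order) 4, 5, 6, 2, 0, 3, 1 — all 7 distinct ✓
  L1 = 2: L2 entries (in reading order) 6, 3, 0, 1, 5, 2, 4 — all 7 distinct ✓
  L1 = 3: L2 entries (in reading order) 2, 6, 1, 5, 4, 0, 3 — all 7 distinct ✓
  L1 = 4: L2 entries (in reading order) 1, 0, 4, 3, 6, 5, 2 — all 7 distinct ✓
  L1 = 5: L2 entries (in reading order) 3, 4, 2, 0, 1, 6, 5 — all 7 distinct ✓
  L1 = 6: L2 entries (in reading order) 5, 1, 3, 6, 2, 4, 0 — all 7 distinct ✓
Every symbol of L1 meets every symbol of L2 exactly once, so all 49 pairs are distinct (49 of 49).
Conclusion: YES.

YES


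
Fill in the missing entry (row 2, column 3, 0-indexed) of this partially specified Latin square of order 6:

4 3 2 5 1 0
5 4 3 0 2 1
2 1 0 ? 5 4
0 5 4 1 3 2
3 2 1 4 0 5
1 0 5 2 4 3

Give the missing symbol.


Row 2 contains symbols [0, 1, 2, 4, 5] — missing [3].
Column 3 contains symbols [0, 1, 2, 4, 5] — missing [3].
The missing symbol must appear in both missing sets; intersection = [3].
Therefore the hidden value is 3.

Missing value = 3.


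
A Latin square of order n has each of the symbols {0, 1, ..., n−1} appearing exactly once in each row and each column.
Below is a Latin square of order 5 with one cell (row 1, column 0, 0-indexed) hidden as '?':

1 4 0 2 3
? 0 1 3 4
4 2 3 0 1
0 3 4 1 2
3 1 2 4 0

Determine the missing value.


Row 1 contains symbols [0, 1, 3, 4] — missing [2].
Column 0 contains symbols [0, 1, 3, 4] — missing [2].
The missing symbol must appear in both missing sets; intersection = [2].
Therefore the hidden value is 2.

Missing value = 2.


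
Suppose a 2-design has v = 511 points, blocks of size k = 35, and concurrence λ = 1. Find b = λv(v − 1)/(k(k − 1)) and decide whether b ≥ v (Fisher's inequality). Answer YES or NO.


r = λ(v − 1)/(k − 1) = 1·510/34 = 15.
b = vr/k = 511·15/35 = 219.
Fisher's inequality: b ≥ v ⇔ 219 ≥ 511? NO.

NO


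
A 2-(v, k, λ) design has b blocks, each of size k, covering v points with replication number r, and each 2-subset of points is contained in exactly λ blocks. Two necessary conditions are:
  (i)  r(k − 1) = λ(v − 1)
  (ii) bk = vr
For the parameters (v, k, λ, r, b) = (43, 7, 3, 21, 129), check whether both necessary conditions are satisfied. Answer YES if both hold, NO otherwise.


Condition (i): r(k − 1) = 21·6 = 126; λ(v − 1) = 3·42 = 126. Match? YES.
Condition (ii): bk = 129·7 = 903; vr = 43·21 = 903. Match? YES.
Both conditions hold? YES.

YES


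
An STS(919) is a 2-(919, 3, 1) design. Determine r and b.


An STS(v) is a 2-(v, 3, 1) BIBD: block size k = 3, λ = 1.
Replication: r(k − 1) = λ(v − 1) ⇒ r·2 = 919 − 1 = 918 ⇒ r = 459.
Block count: bk = vr ⇒ b·3 = 919·459 = 421821 ⇒ b = 140607.

r = 459, b = 140607.


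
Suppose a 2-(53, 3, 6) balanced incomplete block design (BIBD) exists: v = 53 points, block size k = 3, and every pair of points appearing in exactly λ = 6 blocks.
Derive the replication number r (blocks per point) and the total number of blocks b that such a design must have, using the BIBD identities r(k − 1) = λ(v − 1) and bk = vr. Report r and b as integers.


Any 2-(v, k, λ) BIBD satisfies two necessary conditions:
  (i)  Each point sits in r blocks, and counting incidences through any fixed point gives r(k − 1) = λ(v − 1), so r = λ(v − 1)/(k − 1).
  (ii) Total incidences bk = vr, so b = vr/k.
Step 1: r = λ(v − 1)/(k − 1) = 6·(53 − 1)/(3 − 1) = 6·52/2 = 312/2 = 156.
Step 2: b = vr/k = 53·156/3 = 8268/3 = 2756.
Check integrality: r = 156 ∈ Z ✓, b = 2756 ∈ Z ✓.
(These identities are necessary conditions: they determine r and b for any design with these parameters, but do not by themselves prove that one exists.)

r = 156, b = 2756.


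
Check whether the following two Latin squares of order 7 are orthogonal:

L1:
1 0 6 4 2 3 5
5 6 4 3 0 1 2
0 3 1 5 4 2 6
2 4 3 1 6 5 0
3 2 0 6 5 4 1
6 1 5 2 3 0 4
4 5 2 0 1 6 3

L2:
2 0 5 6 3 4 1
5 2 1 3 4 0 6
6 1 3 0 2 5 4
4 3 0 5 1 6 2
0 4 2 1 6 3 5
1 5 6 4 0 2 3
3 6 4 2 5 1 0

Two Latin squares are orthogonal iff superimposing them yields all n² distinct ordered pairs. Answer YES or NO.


Form the n² = 49 superimposed pairs (L1[i][j], L2[i][j]), row by row (rows and columns indexed from 0):
row 0: (1,2) (0,0) (6,5) (4,6) (2,3) (3,4) (5,1)
row 1: (5,5) (6,2) (4,1) (3,3) (0,4) (1,0) (2,6)
row 2: (0,6) (3,1) (1,3) (5,0) (4,2) (2,5) (6,4)
row 3: (2,4) (4,3) (3,0) (1,5) (6,1) (5,6) (0,2)
row 4: (3,0) (2,4) (0,2) (6,1) (5,6) (4,3) (1,5)
row 5: (6,1) (1,5) (5,6) (2,4) (3,0) (0,2) (4,3)
row 6: (4,3) (5,6) (2,4) (0,2) (1,5) (6,1) (3,0)
Orthogonality requires all 49 pairs distinct.
But the pair (3,0) repeats: cell (3,2) has L1 = 3, L2 = 0, and cell (4,0) has L1 = 3, L2 = 0.
A repeated pair means some other pair never occurs (only 28 distinct pairs out of 49), so the squares are not orthogonal.
Conclusion: NO.

NO


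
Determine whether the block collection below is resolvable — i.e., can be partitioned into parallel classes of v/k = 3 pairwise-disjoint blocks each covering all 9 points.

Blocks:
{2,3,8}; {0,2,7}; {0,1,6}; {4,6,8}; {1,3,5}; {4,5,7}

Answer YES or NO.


v = 9, block size k = 3, number of blocks = 6.
For resolvability, blocks must partition into parallel classes of size v/k = 3.
Total blocks must therefore be a multiple of 3: 6 = 3·2 + 0 ⇒ divisible ✓.
Greedy packing gives 2 candidate class(es). Each should be a full parallel class (size 3, covers all 9 points).
  Class 1 (3 blocks): {2,3,8}; {0,1,6}; {4,5,7}. Points covered: [0, 1, 2, 3, 4, 5, 6, 7, 8].
  Class 2 (3 blocks): {0,2,7}; {4,6,8}; {1,3,5}. Points covered: [0, 1, 2, 3, 4, 5, 6, 7, 8].
All classes full (size 3)? YES. All classes cover every point? YES.
Resolvable? YES.

YES


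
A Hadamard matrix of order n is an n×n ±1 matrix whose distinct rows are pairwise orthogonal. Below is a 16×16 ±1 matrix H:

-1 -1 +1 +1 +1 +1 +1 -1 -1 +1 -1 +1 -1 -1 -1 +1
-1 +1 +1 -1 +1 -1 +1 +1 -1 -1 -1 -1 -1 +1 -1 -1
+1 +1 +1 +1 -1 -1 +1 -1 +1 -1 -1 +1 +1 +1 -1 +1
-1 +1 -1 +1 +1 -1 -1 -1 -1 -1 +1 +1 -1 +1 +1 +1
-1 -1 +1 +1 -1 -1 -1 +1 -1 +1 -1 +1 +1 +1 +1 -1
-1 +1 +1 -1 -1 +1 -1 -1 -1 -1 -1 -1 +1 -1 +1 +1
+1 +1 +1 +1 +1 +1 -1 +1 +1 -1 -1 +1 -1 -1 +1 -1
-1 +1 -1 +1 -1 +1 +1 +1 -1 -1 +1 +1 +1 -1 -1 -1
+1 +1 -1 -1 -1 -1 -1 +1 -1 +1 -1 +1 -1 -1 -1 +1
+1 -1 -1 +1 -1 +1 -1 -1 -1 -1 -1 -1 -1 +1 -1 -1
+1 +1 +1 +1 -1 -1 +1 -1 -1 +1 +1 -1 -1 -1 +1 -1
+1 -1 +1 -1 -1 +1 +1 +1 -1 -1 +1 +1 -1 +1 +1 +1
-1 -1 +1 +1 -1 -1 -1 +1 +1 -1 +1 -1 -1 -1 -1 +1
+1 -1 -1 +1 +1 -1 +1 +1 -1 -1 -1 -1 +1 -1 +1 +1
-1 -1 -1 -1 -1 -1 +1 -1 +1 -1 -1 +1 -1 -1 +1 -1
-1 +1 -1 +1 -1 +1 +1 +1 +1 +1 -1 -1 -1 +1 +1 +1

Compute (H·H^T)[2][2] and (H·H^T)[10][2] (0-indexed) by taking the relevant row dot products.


Row 2 of H: [1, 1, 1, 1, -1, -1, 1, -1, 1, -1, -1, 1, 1, 1, -1, 1].
Row 10 of H: [1, 1, 1, 1, -1, -1, 1, -1, -1, 1, 1, -1, -1, -1, 1, -1].
(H·H^T)[2][2] = Σ_j H[2][j]·H[2][j] = (1)² + (1)² + (1)² + (1)² + (-1)² + (-1)² + (1)² + (-1)² + (1)² + (-1)² + (-1)² + (1)² + (1)² + (1)² + (-1)² + (1)² = 1 + 1 + 1 + 1 + 1 + 1 + 1 + 1 + 1 + 1 + 1 + 1 + 1 + 1 + 1 + 1 = 16.
(H·H^T)[10][2] = Σ_j H[10][j]·H[2][j] = (1)·(1) + (1)·(1) + (1)·(1) + (1)·(1) + (-1)·(-1) + (-1)·(-1) + (1)·(1) + (-1)·(-1) + (-1)·(1) + (1)·(-1) + (1)·(-1) + (-1)·(1) + (-1)·(1) + (-1)·(1) + (1)·(-1) + (-1)·(1) = 1 + 1 + 1 + 1 + 1 + 1 + 1 + 1 + -1 + -1 + -1 + -1 + -1 + -1 + -1 + -1 = 0.
So rows 10 and 2 are orthogonal; the diagonal entry equals n = 16.

(2,2) entry = 16; (10,2) entry = 0.


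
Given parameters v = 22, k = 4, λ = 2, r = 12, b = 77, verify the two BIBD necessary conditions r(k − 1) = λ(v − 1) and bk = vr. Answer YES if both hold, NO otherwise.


Condition (i): r(k − 1) = 12·3 = 36; λ(v − 1) = 2·21 = 42. Match? NO.
Condition (ii): bk = 77·4 = 308; vr = 22·12 = 264. Match? NO.
Both conditions hold? NO.

NO


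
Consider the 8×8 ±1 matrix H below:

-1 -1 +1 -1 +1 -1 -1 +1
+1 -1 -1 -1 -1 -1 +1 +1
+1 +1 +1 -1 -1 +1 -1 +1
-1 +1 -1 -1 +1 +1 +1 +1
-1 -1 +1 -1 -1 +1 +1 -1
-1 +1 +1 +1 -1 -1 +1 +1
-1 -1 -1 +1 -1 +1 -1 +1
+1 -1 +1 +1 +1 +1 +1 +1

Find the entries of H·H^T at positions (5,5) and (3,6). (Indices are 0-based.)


Row 3 of H: [-1, 1, -1, -1, 1, 1, 1, 1].
Row 5 of H: [-1, 1, 1, 1, -1, -1, 1, 1].
Row 6 of H: [-1, -1, -1, 1, -1, 1, -1, 1].
(H·H^T)[5][5] = Σ_j H[5][j]·H[5][j] = (-1)² + (1)² + (1)² + (1)² + (-1)² + (-1)² + (1)² + (1)² = 1 + 1 + 1 + 1 + 1 + 1 + 1 + 1 = 8.
(H·H^T)[3][6] = Σ_j H[3][j]·H[6][j] = (-1)·(-1) + (1)·(-1) + (-1)·(-1) + (-1)·(1) + (1)·(-1) + (1)·(1) + (1)·(-1) + (1)·(1) = 1 + -1 + 1 + -1 + -1 + 1 + -1 + 1 = 0.
So rows 3 and 6 are orthogonal; the diagonal entry equals n = 8.

(5,5) entry = 8; (3,6) entry = 0.


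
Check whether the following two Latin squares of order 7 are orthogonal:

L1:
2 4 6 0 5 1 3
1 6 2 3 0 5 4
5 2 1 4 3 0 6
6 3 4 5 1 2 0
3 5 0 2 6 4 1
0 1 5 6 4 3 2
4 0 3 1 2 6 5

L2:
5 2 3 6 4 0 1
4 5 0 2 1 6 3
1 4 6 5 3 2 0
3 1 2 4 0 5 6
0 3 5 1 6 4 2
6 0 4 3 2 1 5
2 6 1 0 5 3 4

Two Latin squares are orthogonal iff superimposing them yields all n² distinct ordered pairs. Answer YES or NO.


Form the n² = 49 superimposed pairs (L1[i][j], L2[i][j]), row by row (rows and columns indexed from 0):
row 0: (2,5) (4,2) (6,3) (0,6) (5,4) (1,0) (3,1)
row 1: (1,4) (6,5) (2,0) (3,2) (0,1) (5,6) (4,3)
row 2: (5,1) (2,4) (1,6) (4,5) (3,3) (0,2) (6,0)
row 3: (6,3) (3,1) (4,2) (5,4) (1,0) (2,5) (0,6)
row 4: (3,0) (5,3) (0,5) (2,1) (6,6) (4,4) (1,2)
row 5: (0,6) (1,0) (5,4) (6,3) (4,2) (3,1) (2,5)
row 6: (4,2) (0,6) (3,1) (1,0) (2,5) (6,3) (5,4)
Orthogonality requires all 49 pairs distinct.
But the pair (6,3) repeats: cell (0,2) has L1 = 6, L2 = 3, and cell (3,0) has L1 = 6, L2 = 3.
A repeated pair means some other pair never occurs (only 28 distinct pairs out of 49), so the squares are not orthogonal.
Conclusion: NO.

NO


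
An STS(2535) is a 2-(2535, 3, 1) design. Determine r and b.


An STS(v) is a 2-(v, 3, 1) BIBD: block size k = 3, λ = 1.
Replication: r(k − 1) = λ(v − 1) ⇒ r·2 = 2535 − 1 = 2534 ⇒ r = 1267.
Block count: b = v(v − 1)/6 = 2535·2534/6 = 6423690/6 = 1070615.

r = 1267, b = 1070615.


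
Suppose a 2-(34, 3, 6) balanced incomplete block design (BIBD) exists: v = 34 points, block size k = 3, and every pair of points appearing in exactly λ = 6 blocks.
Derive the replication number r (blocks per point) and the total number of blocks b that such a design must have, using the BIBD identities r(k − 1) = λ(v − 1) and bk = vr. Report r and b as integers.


Any 2-(v, k, λ) BIBD satisfies two necessary conditions:
  (i)  Each point sits in r blocks, and counting incidences through any fixed point gives r(k − 1) = λ(v − 1), so r = λ(v − 1)/(k − 1).
  (ii) Total incidences bk = vr, so b = vr/k.
Step 1: r = λ(v − 1)/(k − 1) = 6·(34 − 1)/(3 − 1) = 6·33/2 = 198/2 = 99.
Step 2: b = vr/k = 34·99/3 = 3366/3 = 1122.
Check integrality: r = 99 ∈ Z ✓, b = 1122 ∈ Z ✓.
(These identities are necessary conditions: they determine r and b for any design with these parameters, but do not by themselves prove that one exists.)

r = 99, b = 1122.


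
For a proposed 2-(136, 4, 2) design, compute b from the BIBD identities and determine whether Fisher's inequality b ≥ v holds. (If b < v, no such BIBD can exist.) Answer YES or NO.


r = λ(v − 1)/(k − 1) = 2·135/3 = 90.
b = vr/k = 136·90/4 = 3060.
Fisher's inequality: b ≥ v ⇔ 3060 ≥ 136? YES.

YES


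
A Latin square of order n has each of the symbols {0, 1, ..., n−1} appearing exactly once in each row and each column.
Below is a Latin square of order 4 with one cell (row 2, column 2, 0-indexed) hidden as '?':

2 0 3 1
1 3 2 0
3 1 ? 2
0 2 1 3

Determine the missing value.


Row 2 contains symbols [1, 2, 3] — missing [0].
Column 2 contains symbols [1, 2, 3] — missing [0].
The missing symbol must appear in both missing sets; intersection = [0].
Therefore the hidden value is 0.

Missing value = 0.


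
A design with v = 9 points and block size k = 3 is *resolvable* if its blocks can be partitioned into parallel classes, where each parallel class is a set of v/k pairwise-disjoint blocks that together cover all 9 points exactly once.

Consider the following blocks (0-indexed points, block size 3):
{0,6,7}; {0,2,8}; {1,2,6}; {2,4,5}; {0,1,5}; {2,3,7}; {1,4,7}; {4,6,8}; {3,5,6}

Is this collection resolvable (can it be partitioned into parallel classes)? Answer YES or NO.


v = 9, block size k = 3, number of blocks = 9.
For resolvability, blocks must partition into parallel classes of size v/k = 3.
Total blocks must therefore be a multiple of 3: 9 = 3·3 + 0 ⇒ divisible ✓.
Consider block {0,6,7}. The only other block(s) in the collection disjoint from it are {2,4,5} — just 1 block(s). Any parallel class containing {0,6,7} would need 2 other blocks each disjoint from it, so no parallel class of size 3 can contain {0,6,7}.
Since every block must belong to some parallel class in a resolution, the collection cannot be partitioned into parallel classes.
Resolvable? NO.

NO


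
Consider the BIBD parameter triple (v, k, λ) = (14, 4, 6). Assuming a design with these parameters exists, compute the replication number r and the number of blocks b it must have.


Any 2-(v, k, λ) BIBD satisfies two necessary conditions:
  (i)  Each point sits in r blocks, and counting incidences through any fixed point gives r(k − 1) = λ(v − 1), so r = λ(v − 1)/(k − 1).
  (ii) Total incidences bk = vr, so b = vr/k.
Step 1: r = λ(v − 1)/(k − 1) = 6·(14 − 1)/(4 − 1) = 6·13/3 = 78/3 = 26.
Step 2: b = vr/k = 14·26/4 = 364/4 = 91.
Check integrality: r = 26 ∈ Z ✓, b = 91 ∈ Z ✓.
(These identities are necessary conditions: they determine r and b for any design with these parameters, but do not by themselves prove that one exists.)

r = 26, b = 91.


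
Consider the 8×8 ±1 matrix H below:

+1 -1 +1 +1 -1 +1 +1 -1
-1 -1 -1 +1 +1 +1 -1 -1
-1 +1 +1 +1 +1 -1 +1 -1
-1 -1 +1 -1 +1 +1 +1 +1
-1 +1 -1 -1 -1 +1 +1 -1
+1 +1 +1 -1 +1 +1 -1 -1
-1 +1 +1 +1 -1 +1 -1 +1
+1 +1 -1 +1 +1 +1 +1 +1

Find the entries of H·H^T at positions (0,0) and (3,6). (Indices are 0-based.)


Row 0 of H: [1, -1, 1, 1, -1, 1, 1, -1].
Row 3 of H: [-1, -1, 1, -1, 1, 1, 1, 1].
Row 6 of H: [-1, 1, 1, 1, -1, 1, -1, 1].
(H·H^T)[0][0] = Σ_j H[0][j]·H[0][j] = (1)² + (-1)² + (1)² + (1)² + (-1)² + (1)² + (1)² + (-1)² = 1 + 1 + 1 + 1 + 1 + 1 + 1 + 1 = 8.
(H·H^T)[3][6] = Σ_j H[3][j]·H[6][j] = (-1)·(-1) + (-1)·(1) + (1)·(1) + (-1)·(1) + (1)·(-1) + (1)·(1) + (1)·(-1) + (1)·(1) = 1 + -1 + 1 + -1 + -1 + 1 + -1 + 1 = 0.
So rows 3 and 6 are orthogonal; the diagonal entry equals n = 8.

(0,0) entry = 8; (3,6) entry = 0.


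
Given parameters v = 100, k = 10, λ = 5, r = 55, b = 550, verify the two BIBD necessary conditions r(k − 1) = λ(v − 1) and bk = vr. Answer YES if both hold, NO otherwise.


Condition (i): r(k − 1) = 55·9 = 495; λ(v − 1) = 5·99 = 495. Match? YES.
Condition (ii): bk = 550·10 = 5500; vr = 100·55 = 5500. Match? YES.
Both conditions hold? YES.

YES


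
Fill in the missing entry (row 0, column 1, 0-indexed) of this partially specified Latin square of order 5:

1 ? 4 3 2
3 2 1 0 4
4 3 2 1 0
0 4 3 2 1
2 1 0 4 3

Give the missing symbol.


Row 0 contains symbols [1, 2, 3, 4] — missing [0].
Column 1 contains symbols [1, 2, 3, 4] — missing [0].
The missing symbol must appear in both missing sets; intersection = [0].
Therefore the hidden value is 0.

Missing value = 0.


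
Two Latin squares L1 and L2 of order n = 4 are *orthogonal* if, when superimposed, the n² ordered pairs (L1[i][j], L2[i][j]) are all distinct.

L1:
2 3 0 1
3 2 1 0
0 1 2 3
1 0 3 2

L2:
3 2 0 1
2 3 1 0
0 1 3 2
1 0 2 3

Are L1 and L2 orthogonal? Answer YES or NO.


Form the n² = 16 superimposed pairs (L1[i][j], L2[i][j]), row by row (rows and columns indexed from 0):
row 0: (2,3) (3,2) (0,0) (1,1)
row 1: (3,2) (2,3) (1,1) (0,0)
row 2: (0,0) (1,1) (2,3) (3,2)
row 3: (1,1) (0,0) (3,2) (2,3)
Orthogonality requires all 16 pairs distinct.
But the pair (3,2) repeats: cell (0,1) has L1 = 3, L2 = 2, and cell (1,0) has L1 = 3, L2 = 2.
A repeated pair means some other pair never occurs (only 4 distinct pairs out of 16), so the squares are not orthogonal.
Conclusion: NO.

NO


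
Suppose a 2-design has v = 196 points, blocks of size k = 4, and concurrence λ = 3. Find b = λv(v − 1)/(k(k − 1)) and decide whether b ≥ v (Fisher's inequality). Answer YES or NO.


r = λ(v − 1)/(k − 1) = 3·195/3 = 195.
b = vr/k = 196·195/4 = 9555.
Fisher's inequality: b ≥ v ⇔ 9555 ≥ 196? YES.

YES


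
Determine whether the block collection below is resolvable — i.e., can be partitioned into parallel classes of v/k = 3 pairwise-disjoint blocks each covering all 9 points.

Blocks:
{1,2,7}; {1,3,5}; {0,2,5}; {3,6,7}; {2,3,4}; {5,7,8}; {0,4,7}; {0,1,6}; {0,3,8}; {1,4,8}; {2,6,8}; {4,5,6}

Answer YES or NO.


v = 9, block size k = 3, number of blocks = 12.
For resolvability, blocks must partition into parallel classes of size v/k = 3.
Total blocks must therefore be a multiple of 3: 12 = 3·4 + 0 ⇒ divisible ✓.
Greedy packing gives 4 candidate class(es). Each should be a full parallel class (size 3, covers all 9 points).
  Class 1 (3 blocks): {1,2,7}; {0,3,8}; {4,5,6}. Points covered: [0, 1, 2, 3, 4, 5, 6, 7, 8].
  Class 2 (3 blocks): {1,3,5}; {0,4,7}; {2,6,8}. Points covered: [0, 1, 2, 3, 4, 5, 6, 7, 8].
  Class 3 (3 blocks): {0,2,5}; {3,6,7}; {1,4,8}. Points covered: [0, 1, 2, 3, 4, 5, 6, 7, 8].
  Class 4 (3 blocks): {2,3,4}; {5,7,8}; {0,1,6}. Points covered: [0, 1, 2, 3, 4, 5, 6, 7, 8].
All classes full (size 3)? YES. All classes cover every point? YES.
Resolvable? YES.

YES


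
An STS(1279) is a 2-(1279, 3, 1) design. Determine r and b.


An STS(v) is a 2-(v, 3, 1) BIBD: block size k = 3, λ = 1.
Replication: r(k − 1) = λ(v − 1) ⇒ r·2 = 1279 − 1 = 1278 ⇒ r = 639.
Block count: b = v(v − 1)/6 = 1279·1278/6 = 1634562/6 = 272427.
(Check via bk = vr: 272427·3 = 817281 = 1279·639 = 817281 ✓.)

r = 639, b = 272427.


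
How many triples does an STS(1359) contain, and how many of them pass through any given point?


An STS(v) is a 2-(v, 3, 1) BIBD: block size k = 3, λ = 1.
Replication: r(k − 1) = λ(v − 1) ⇒ r·2 = 1359 − 1 = 1358 ⇒ r = 679.
Block count: b = v(v − 1)/6 = 1359·1358/6 = 1845522/6 = 307587.

r = 679, b = 307587.


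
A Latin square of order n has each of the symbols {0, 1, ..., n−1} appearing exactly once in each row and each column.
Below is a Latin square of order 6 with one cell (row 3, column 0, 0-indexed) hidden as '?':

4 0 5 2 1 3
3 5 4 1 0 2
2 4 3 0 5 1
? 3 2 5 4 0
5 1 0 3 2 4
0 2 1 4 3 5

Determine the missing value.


Row 3 contains symbols [0, 2, 3, 4, 5] — missing [1].
Column 0 contains symbols [0, 2, 3, 4, 5] — missing [1].
The missing symbol must appear in both missing sets; intersection = [1].
Therefore the hidden value is 1.

Missing value = 1.


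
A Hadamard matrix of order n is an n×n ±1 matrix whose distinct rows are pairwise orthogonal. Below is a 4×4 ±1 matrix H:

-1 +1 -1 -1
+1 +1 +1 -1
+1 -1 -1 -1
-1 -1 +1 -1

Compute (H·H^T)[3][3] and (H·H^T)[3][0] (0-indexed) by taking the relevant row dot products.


Row 0 of H: [-1, 1, -1, -1].
Row 3 of H: [-1, -1, 1, -1].
(H·H^T)[3][3] = Σ_j H[3][j]·H[3][j] = (-1)² + (-1)² + (1)² + (-1)² = 1 + 1 + 1 + 1 = 4.
(H·H^T)[3][0] = Σ_j H[3][j]·H[0][j] = (-1)·(-1) + (-1)·(1) + (1)·(-1) + (-1)·(-1) = 1 + -1 + -1 + 1 = 0.
So rows 3 and 0 are orthogonal; the diagonal entry equals n = 4.

(3,3) entry = 4; (3,0) entry = 0.


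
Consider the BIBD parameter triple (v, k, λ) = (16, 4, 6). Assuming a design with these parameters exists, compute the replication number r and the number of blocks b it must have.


Any 2-(v, k, λ) BIBD satisfies two necessary conditions:
  (i)  Each point sits in r blocks, and counting incidences through any fixed point gives r(k − 1) = λ(v − 1), so r = λ(v − 1)/(k − 1).
  (ii) Total incidences bk = vr, so b = vr/k.
Step 1: r = λ(v − 1)/(k − 1) = 6·(16 − 1)/(4 − 1) = 6·15/3 = 90/3 = 30.
Step 2: b = vr/k = 16·30/4 = 480/4 = 120.
Check integrality: r = 30 ∈ Z ✓, b = 120 ∈ Z ✓.
(These identities are necessary conditions: they determine r and b for any design with these parameters, but do not by themselves prove that one exists.)

r = 30, b = 120.


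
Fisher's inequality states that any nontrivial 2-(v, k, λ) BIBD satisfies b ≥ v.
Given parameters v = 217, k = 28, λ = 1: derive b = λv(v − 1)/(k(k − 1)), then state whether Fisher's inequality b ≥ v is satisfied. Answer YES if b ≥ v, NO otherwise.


r = λ(v − 1)/(k − 1) = 1·216/27 = 8.
b = vr/k = 217·8/28 = 62.
Fisher's inequality: b ≥ v ⇔ 62 ≥ 217? NO.

NO


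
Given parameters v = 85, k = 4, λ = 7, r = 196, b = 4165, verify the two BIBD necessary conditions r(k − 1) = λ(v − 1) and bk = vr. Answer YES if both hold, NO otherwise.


Condition (i): r(k − 1) = 196·3 = 588; λ(v − 1) = 7·84 = 588. Match? YES.
Condition (ii): bk = 4165·4 = 16660; vr = 85·196 = 16660. Match? YES.
Both conditions hold? YES.

YES


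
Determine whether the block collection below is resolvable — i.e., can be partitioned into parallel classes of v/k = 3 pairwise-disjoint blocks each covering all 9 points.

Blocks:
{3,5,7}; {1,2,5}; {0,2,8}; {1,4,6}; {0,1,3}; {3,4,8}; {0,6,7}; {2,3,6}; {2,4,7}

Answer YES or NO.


v = 9, block size k = 3, number of blocks = 9.
For resolvability, blocks must partition into parallel classes of size v/k = 3.
Total blocks must therefore be a multiple of 3: 9 = 3·3 + 0 ⇒ divisible ✓.
Consider block {0,1,3}. The only other block(s) in the collection disjoint from it are {2,4,7} — just 1 block(s). Any parallel class containing {0,1,3} would need 2 other blocks each disjoint from it, so no parallel class of size 3 can contain {0,1,3}.
Since every block must belong to some parallel class in a resolution, the collection cannot be partitioned into parallel classes.
Resolvable? NO.

NO


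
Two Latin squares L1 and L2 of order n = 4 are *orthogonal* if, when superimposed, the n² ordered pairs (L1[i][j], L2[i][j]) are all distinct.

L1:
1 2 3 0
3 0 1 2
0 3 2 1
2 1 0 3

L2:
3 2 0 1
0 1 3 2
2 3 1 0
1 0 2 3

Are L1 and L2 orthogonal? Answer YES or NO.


Form the n² = 16 superimposed pairs (L1[i][j], L2[i][j]), row by row (rows and columns indexed from 0):
row 0: (1,3) (2,2) (3,0) (0,1)
row 1: (3,0) (0,1) (1,3) (2,2)
row 2: (0,2) (3,3) (2,1) (1,0)
row 3: (2,1) (1,0) (0,2) (3,3)
Orthogonality requires all 16 pairs distinct.
But the pair (3,0) repeats: cell (0,2) has L1 = 3, L2 = 0, and cell (1,0) has L1 = 3, L2 = 0.
A repeated pair means some other pair never occurs (only 8 distinct pairs out of 16), so the squares are not orthogonal.
Conclusion: NO.

NO


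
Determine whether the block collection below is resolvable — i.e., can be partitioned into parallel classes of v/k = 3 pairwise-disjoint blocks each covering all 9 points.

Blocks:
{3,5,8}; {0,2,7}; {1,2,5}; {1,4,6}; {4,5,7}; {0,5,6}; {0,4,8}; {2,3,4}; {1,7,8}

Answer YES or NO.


v = 9, block size k = 3, number of blocks = 9.
For resolvability, blocks must partition into parallel classes of size v/k = 3.
Total blocks must therefore be a multiple of 3: 9 = 3·3 + 0 ⇒ divisible ✓.
Consider block {1,2,5}. The only other block(s) in the collection disjoint from it are {0,4,8} — just 1 block(s). Any parallel class containing {1,2,5} would need 2 other blocks each disjoint from it, so no parallel class of size 3 can contain {1,2,5}.
Since every block must belong to some parallel class in a resolution, the collection cannot be partitioned into parallel classes.
Resolvable? NO.

NO


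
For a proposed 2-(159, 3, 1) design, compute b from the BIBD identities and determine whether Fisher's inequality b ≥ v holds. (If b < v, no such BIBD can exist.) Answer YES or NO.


r = λ(v − 1)/(k − 1) = 1·158/2 = 79.
b = vr/k = 159·79/3 = 4187.
Fisher's inequality: b ≥ v ⇔ 4187 ≥ 159? YES.

YES


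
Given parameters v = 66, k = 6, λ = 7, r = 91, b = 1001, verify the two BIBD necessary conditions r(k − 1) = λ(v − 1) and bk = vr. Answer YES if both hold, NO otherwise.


Condition (i): r(k − 1) = 91·5 = 455; λ(v − 1) = 7·65 = 455. Match? YES.
Condition (ii): bk = 1001·6 = 6006; vr = 66·91 = 6006. Match? YES.
Both conditions hold? YES.

YES


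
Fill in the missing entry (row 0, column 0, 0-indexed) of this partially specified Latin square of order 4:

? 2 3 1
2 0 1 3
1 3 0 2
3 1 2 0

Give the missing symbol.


Row 0 contains symbols [1, 2, 3] — missing [0].
Column 0 contains symbols [1, 2, 3] — missing [0].
The missing symbol must appear in both missing sets; intersection = [0].
Therefore the hidden value is 0.

Missing value = 0.


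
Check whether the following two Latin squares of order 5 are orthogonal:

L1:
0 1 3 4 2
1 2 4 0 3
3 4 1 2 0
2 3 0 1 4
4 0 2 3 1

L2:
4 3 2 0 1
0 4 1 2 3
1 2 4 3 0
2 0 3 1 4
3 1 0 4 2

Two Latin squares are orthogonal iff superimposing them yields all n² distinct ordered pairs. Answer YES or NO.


Form the n² = 25 superimposed pairs (L1[i][j], L2[i][j]), row by row (rows and columns indexed from 0):
row 0: (0,4) (1,3) (3,2) (4,0) (2,1)
row 1: (1,0) (2,4) (4,1) (0,2) (3,3)
row 2: (3,1) (4,2) (1,4) (2,3) (0,0)
row 3: (2,2) (3,0) (0,3) (1,1) (4,4)
row 4: (4,3) (0,1) (2,0) (3,4) (1,2)
Orthogonality requires all 25 pairs distinct.
Check by first coordinate: for each symbol s of L1, list the L2 entries in the n cells where L1 = s; they must all differ.
  L1 = 0: L2 entries (in reading order) 4, 2, 0, 3, 1 — all 5 distinct ✓
  L1 = 1: L2 entries (in reading order) 3, 0, 4, 1, 2 — all 5 distinct ✓
  L1 = 2: L2 entries (in reading order) 1, 4, 3, 2, 0 — all 5 distinct ✓
  L1 = 3: L2 entries (in reading order) 2, 3, 1, 0, 4 — all 5 distinct ✓
  L1 = 4: L2 entries (in reading order) 0, 1, 2, 4, 3 — all 5 distinct ✓
Every symbol of L1 meets every symbol of L2 exactly once, so all 25 pairs are distinct (25 of 25).
Conclusion: YES.

YES


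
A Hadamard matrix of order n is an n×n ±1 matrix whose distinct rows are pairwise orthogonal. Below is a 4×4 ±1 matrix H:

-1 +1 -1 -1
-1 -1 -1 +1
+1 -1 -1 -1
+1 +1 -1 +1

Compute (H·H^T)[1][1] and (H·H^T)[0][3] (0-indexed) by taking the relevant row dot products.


Row 0 of H: [-1, 1, -1, -1].
Row 1 of H: [-1, -1, -1, 1].
Row 3 of H: [1, 1, -1, 1].
(H·H^T)[1][1] = Σ_j H[1][j]·H[1][j] = (-1)² + (-1)² + (-1)² + (1)² = 1 + 1 + 1 + 1 = 4.
(H·H^T)[0][3] = Σ_j H[0][j]·H[3][j] = (-1)·(1) + (1)·(1) + (-1)·(-1) + (-1)·(1) = -1 + 1 + 1 + -1 = 0.
So rows 0 and 3 are orthogonal; the diagonal entry equals n = 4.

(1,1) entry = 4; (0,3) entry = 0.
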